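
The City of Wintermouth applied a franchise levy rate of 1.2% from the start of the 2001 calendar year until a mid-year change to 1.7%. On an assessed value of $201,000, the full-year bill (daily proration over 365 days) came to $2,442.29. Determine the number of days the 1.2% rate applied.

Let d = days at the first rate; then 365 − d days at the second rate.
$201,000 × [1.2%·d + 1.7%·(365−d)] / 365 = $2,442.29
Solving gives d = 354, so the new rate took effect on 21 Dec 2001.

354 days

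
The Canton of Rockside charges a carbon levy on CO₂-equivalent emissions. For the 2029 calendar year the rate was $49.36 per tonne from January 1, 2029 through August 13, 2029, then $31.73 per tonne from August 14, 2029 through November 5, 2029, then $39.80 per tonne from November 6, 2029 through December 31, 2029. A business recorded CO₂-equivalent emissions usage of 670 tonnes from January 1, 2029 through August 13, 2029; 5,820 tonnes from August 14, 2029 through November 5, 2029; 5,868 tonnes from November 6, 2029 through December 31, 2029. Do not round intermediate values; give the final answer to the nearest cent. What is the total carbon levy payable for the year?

$451,286.20

January 1 – August 13, 2029: 670 tonnes at $49.36/tonne → $33,071.20
August 14 – November 5, 2029: 5,820 tonnes at $31.73/tonne → $184,668.60
November 6 – December 31, 2029: 5,868 tonnes at $39.80/tonne → $233,546.40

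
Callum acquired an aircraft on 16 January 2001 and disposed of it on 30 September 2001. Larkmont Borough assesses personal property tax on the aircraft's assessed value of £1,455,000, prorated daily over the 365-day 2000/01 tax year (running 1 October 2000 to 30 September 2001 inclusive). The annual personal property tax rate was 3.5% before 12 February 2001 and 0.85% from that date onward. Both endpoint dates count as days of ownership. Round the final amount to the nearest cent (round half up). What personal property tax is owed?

£11,594.16

16 January – 11 February 2001: 27 days at 3.5% → £1,455,000 × 3.5% × 27/365 = £3,767.0548
12 February – 30 September 2001: 231 days at 0.85% → £1,455,000 × 0.85% × 231/365 = £7,827.1027
Total = £11,594.1575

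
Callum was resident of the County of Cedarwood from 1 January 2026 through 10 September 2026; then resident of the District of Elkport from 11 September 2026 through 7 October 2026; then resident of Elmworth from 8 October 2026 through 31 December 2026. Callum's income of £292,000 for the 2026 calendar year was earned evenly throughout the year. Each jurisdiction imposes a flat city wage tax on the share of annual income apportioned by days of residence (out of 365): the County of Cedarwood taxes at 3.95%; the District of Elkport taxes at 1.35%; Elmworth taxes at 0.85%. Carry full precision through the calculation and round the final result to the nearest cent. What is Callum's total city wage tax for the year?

The County of Cedarwood, 1 January – 10 September 2026: 253 days → £292,000 × 3.95% × 253/365 = £7,994.8000
The District of Elkport, 11 September – 7 October 2026: 27 days → £292,000 × 1.35% × 27/365 = £291.6000
Elmworth, 8 October – 31 December 2026: 85 days → £292,000 × 0.85% × 85/365 = £578.0000
Total = £8,864.4000

£8,864.40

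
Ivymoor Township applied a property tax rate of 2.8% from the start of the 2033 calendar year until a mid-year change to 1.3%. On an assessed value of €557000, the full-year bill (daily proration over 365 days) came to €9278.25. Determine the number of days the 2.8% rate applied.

89 days

Let d = days at the first rate; then 365 − d days at the second rate.
€557000 × [2.8%·d + 1.3%·(365−d)] / 365 = €9278.25
Solving gives d = 89, so the new rate took effect on 31 Mar 2033.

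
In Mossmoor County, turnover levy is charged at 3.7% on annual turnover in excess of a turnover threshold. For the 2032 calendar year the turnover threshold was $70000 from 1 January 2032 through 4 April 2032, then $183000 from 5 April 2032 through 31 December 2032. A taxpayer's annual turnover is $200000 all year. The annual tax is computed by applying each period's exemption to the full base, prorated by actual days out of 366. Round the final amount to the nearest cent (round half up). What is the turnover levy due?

1 January – 4 April 2032: 95 days, exemption $70000 → ($200000 − $70000) × 3.7% × 95/366 = $1248.4973
5 April – 31 December 2032: 271 days, exemption $183000 → ($200000 − $183000) × 3.7% × 271/366 = $465.7350
Total = $1714.2322

$1714.23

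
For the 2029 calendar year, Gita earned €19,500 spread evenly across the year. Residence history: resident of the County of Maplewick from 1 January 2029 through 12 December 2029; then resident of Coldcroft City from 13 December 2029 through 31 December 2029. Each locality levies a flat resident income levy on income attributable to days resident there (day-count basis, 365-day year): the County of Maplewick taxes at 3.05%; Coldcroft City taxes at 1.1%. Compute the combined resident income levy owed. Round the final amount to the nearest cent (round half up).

€574.96

The County of Maplewick, 1 January – 12 December 2029: 346 days → €19,500 × 3.05% × 346/365 = €563.7904
Coldcroft City, 13 December – 31 December 2029: 19 days → €19,500 × 1.1% × 19/365 = €11.1658
Total = €574.9562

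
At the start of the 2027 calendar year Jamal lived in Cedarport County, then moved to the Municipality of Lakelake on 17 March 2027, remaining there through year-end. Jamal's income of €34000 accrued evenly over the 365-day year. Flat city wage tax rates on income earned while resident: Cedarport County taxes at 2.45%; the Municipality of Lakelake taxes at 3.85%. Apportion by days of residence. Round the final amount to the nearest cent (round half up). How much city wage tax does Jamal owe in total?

€1211.19

Cedarport County, 1 January – 16 March 2027: 75 days → €34000 × 2.45% × 75/365 = €171.1644
The Municipality of Lakelake, 17 March – 31 December 2027: 290 days → €34000 × 3.85% × 290/365 = €1040.0274
Total = €1211.1918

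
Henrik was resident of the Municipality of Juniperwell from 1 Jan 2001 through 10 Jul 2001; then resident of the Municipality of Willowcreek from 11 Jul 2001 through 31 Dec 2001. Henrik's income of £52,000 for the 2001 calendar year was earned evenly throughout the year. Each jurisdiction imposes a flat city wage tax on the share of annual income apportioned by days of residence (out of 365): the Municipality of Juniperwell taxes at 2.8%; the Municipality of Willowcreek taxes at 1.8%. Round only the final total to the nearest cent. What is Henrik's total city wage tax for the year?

£1,208.11

The Municipality of Juniperwell, 1 Jan – 10 Jul 2001: 191 days → £52,000 × 2.8% × 191/365 = £761.9068
The Municipality of Willowcreek, 11 Jul – 31 Dec 2001: 174 days → £52,000 × 1.8% × 174/365 = £446.2027
Total = £1,208.1096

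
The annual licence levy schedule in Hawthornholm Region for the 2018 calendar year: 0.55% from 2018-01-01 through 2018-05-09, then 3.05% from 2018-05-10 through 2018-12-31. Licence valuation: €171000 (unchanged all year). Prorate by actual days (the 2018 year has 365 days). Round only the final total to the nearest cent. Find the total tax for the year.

€3704.61

2018-01-01 to 2018-05-09: 129 days at 0.55% → €171000 × 0.55% × 129/365 = €332.3959
2018-05-10 to 2018-12-31: 236 days at 3.05% → €171000 × 3.05% × 236/365 = €3372.2137
Total = €3704.6096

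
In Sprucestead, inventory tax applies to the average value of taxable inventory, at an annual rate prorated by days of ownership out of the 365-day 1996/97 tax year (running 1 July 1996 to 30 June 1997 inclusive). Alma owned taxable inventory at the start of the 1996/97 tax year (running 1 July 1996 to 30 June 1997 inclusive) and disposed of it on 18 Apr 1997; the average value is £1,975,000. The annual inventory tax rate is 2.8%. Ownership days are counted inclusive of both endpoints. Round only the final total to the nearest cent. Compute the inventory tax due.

Days held (1 Jul 1996 – 18 Apr 1997): 292 out of 365
Tax = £1,975,000 × 2.8% × 292/365 = £44,240.0000

£44,240.00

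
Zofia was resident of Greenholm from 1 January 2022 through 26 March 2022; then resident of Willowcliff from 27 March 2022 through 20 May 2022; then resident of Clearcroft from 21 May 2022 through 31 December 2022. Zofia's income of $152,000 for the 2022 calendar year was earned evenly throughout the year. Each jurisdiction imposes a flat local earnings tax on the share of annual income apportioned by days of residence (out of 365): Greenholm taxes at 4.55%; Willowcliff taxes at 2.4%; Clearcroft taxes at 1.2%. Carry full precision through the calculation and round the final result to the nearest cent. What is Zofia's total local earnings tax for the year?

$3,284.66

Greenholm, 1 January – 26 March 2022: 85 days → $152,000 × 4.55% × 85/365 = $1,610.5753
Willowcliff, 27 March – 20 May 2022: 55 days → $152,000 × 2.4% × 55/365 = $549.6986
Clearcroft, 21 May – 31 December 2022: 225 days → $152,000 × 1.2% × 225/365 = $1,124.3836
Total = $3,284.6575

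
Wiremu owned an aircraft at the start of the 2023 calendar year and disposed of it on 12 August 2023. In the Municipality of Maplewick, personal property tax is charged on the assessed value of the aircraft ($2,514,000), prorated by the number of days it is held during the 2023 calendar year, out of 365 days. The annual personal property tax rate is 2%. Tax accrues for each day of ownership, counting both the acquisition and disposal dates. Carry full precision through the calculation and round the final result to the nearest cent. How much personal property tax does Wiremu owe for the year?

Days held (1 January – 12 August 2023): 224 out of 365
Tax = $2,514,000 × 2% × 224/365 = $30,856.7671

$30,856.77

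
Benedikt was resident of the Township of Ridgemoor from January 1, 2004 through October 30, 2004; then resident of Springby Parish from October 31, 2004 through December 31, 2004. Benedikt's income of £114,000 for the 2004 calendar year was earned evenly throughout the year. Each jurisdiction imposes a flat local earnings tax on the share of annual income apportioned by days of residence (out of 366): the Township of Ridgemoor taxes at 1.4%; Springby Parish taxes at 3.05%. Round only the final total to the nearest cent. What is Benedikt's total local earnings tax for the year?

£1,914.64

The Township of Ridgemoor, January 1 – October 30, 2004: 304 days → £114,000 × 1.4% × 304/366 = £1,325.6393
Springby Parish, October 31 – December 31, 2004: 62 days → £114,000 × 3.05% × 62/366 = £589.0000
Total = £1,914.6393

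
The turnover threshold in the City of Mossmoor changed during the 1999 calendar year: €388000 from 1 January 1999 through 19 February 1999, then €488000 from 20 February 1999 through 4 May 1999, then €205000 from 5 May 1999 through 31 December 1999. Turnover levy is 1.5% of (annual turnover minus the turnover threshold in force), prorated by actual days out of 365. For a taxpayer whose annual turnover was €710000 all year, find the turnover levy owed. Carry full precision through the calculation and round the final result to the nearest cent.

€6338.34

1 January – 19 February 1999: 50 days, exemption €388000 → (€710000 − €388000) × 1.5% × 50/365 = €661.6438
20 February – 4 May 1999: 74 days, exemption €488000 → (€710000 − €488000) × 1.5% × 74/365 = €675.1233
5 May – 31 December 1999: 241 days, exemption €205000 → (€710000 − €205000) × 1.5% × 241/365 = €5001.5753
Total = €6338.3425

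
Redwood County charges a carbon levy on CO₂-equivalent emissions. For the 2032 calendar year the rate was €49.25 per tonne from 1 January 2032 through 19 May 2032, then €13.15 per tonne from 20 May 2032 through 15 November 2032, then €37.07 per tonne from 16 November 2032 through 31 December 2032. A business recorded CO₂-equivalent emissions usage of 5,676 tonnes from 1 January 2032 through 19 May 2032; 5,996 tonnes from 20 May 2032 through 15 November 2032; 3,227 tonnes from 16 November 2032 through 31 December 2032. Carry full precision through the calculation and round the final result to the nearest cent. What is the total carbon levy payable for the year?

€478015.29

1 January – 19 May 2032: 5,676 tonnes at €49.25/tonne → €279543.00
20 May – 15 November 2032: 5,996 tonnes at €13.15/tonne → €78847.40
16 November – 31 December 2032: 3,227 tonnes at €37.07/tonne → €119624.89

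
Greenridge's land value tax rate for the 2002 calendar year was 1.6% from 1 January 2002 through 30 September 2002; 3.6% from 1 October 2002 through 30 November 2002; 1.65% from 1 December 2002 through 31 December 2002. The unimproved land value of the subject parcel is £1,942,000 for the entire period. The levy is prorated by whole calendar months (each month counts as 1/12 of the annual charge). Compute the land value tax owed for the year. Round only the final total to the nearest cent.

1 January – 30 September 2002: 9 months at 1.6% → £1,942,000 × 1.6% × 9/12 = £23,304.0000
1 October – 30 November 2002: 2 months at 3.6% → £1,942,000 × 3.6% × 2/12 = £11,652.0000
1 December – 31 December 2002: 1 month at 1.65% → £1,942,000 × 1.65% × 1/12 = £2,670.2500
Total = £37,626.2500

£37,626.25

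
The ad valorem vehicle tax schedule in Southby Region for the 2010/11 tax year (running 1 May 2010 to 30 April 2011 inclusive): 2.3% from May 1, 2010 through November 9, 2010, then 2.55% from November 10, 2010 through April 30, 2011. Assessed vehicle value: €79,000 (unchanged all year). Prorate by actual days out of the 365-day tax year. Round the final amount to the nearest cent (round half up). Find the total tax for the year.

€1,910.07

May 1 – November 9, 2010: 193 days at 2.3% → €79,000 × 2.3% × 193/365 = €960.7699
November 10, 2010 – April 30, 2011: 172 days at 2.55% → €79,000 × 2.55% × 172/365 = €949.2986
Total = €1,910.0685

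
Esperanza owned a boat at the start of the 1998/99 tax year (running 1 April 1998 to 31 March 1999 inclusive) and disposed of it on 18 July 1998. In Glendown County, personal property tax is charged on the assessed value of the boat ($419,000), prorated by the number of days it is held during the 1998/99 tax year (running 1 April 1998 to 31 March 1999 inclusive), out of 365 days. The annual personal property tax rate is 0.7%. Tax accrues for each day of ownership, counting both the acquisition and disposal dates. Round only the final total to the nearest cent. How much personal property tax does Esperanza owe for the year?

Days held (1 April – 18 July 1998): 109 out of 365
Tax = $419,000 × 0.7% × 109/365 = $875.8822

$875.88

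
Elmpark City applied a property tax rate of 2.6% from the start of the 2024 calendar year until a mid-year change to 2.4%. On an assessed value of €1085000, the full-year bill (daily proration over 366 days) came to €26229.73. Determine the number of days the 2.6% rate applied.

Let d = days at the first rate; then 366 − d days at the second rate.
€1085000 × [2.6%·d + 2.4%·(366−d)] / 366 = €26229.73
Solving gives d = 32, so the new rate took effect on 2 Feb 2024.

32 days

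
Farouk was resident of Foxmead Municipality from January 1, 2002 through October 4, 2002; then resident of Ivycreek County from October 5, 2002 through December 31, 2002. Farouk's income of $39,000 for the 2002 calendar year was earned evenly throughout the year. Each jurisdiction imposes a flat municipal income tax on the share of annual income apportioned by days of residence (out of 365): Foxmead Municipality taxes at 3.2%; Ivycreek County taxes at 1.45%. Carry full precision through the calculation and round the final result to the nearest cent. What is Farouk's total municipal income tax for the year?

$1,083.45

Foxmead Municipality, January 1 – October 4, 2002: 277 days → $39,000 × 3.2% × 277/365 = $947.1123
Ivycreek County, October 5 – December 31, 2002: 88 days → $39,000 × 1.45% × 88/365 = $136.3397
Total = $1,083.4521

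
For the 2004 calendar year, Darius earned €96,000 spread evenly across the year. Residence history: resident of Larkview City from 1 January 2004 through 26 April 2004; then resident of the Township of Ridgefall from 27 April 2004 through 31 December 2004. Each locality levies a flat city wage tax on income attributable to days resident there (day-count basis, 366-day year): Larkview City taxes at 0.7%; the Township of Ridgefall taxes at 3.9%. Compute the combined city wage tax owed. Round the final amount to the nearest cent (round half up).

Larkview City, 1 January – 26 April 2004: 117 days → €96,000 × 0.7% × 117/366 = €214.8197
The Township of Ridgefall, 27 April – 31 December 2004: 249 days → €96,000 × 3.9% × 249/366 = €2,547.1475
Total = €2,761.9672

€2,761.97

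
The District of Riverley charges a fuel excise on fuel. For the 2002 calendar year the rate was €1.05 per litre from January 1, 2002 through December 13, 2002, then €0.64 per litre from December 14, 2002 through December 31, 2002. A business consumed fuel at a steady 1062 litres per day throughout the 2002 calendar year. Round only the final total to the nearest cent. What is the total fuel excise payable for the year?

January 1 – December 13, 2002: 347 days × 1062 litres/day = 368,514 litres at €1.05/litre → €386,939.70
December 14 – December 31, 2002: 18 days × 1062 litres/day = 19,116 litres at €0.64/litre → €12,234.24

€399,173.94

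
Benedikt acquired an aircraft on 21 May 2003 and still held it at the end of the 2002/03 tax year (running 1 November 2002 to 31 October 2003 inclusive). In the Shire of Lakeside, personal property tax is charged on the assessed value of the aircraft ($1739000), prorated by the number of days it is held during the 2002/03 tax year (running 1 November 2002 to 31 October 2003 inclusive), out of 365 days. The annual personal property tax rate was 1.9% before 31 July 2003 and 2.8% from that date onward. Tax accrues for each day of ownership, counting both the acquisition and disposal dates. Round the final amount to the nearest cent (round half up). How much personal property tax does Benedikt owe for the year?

$18833.61

21 May – 30 July 2003: 71 days at 1.9% → $1739000 × 1.9% × 71/365 = $6427.1534
31 July – 31 October 2003: 93 days at 2.8% → $1739000 × 2.8% × 93/365 = $12406.4548
Total = $18833.6082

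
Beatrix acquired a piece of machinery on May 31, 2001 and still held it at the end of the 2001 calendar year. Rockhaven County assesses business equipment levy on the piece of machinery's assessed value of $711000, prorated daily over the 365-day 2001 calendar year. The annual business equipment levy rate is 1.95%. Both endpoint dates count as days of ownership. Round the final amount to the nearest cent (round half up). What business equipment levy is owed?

$8166.76

Days held (May 31 – December 31, 2001): 215 out of 365
Tax = $711000 × 1.95% × 215/365 = $8166.7603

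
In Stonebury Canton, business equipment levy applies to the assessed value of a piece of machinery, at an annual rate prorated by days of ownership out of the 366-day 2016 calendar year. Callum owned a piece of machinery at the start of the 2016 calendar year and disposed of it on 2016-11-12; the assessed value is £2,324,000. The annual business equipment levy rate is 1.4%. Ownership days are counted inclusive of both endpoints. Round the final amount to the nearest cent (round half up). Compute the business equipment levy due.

£28,180.09

Days held (2016-01-01 to 2016-11-12): 317 out of 366
Tax = £2,324,000 × 1.4% × 317/366 = £28,180.0874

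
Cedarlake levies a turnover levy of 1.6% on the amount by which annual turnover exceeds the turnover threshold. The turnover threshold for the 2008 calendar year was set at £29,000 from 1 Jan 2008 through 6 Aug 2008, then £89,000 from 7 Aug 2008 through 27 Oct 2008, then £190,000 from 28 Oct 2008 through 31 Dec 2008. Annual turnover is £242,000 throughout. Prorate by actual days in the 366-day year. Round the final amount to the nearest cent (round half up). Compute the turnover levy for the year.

£2,735.43

1 Jan – 6 Aug 2008: 219 days, exemption £29,000 → (£242,000 − £29,000) × 1.6% × 219/366 = £2,039.2131
7 Aug – 27 Oct 2008: 82 days, exemption £89,000 → (£242,000 − £89,000) × 1.6% × 82/366 = £548.4590
28 Oct – 31 Dec 2008: 65 days, exemption £190,000 → (£242,000 − £190,000) × 1.6% × 65/366 = £147.7596
Total = £2,735.4317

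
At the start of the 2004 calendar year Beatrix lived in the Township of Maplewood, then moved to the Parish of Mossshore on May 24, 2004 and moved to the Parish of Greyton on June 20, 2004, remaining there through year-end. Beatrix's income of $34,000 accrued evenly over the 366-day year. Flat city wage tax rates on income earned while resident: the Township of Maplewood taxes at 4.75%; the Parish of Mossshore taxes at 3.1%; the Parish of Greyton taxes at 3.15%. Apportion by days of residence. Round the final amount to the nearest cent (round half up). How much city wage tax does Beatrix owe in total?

$1,283.78

The Township of Maplewood, January 1 – May 23, 2004: 144 days → $34,000 × 4.75% × 144/366 = $635.4098
The Parish of Mossshore, May 24 – June 19, 2004: 27 days → $34,000 × 3.1% × 27/366 = $77.7541
The Parish of Greyton, June 20 – December 31, 2004: 195 days → $34,000 × 3.15% × 195/366 = $570.6148
Total = $1,283.7787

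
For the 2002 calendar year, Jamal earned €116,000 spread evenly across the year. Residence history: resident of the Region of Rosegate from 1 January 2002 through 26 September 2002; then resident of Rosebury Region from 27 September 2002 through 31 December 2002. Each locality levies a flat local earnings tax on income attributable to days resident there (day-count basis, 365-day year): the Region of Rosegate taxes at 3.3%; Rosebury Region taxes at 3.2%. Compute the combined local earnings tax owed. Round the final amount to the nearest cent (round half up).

The Region of Rosegate, 1 January – 26 September 2002: 269 days → €116,000 × 3.3% × 269/365 = €2,821.1836
Rosebury Region, 27 September – 31 December 2002: 96 days → €116,000 × 3.2% × 96/365 = €976.3068
Total = €3,797.4904

€3,797.49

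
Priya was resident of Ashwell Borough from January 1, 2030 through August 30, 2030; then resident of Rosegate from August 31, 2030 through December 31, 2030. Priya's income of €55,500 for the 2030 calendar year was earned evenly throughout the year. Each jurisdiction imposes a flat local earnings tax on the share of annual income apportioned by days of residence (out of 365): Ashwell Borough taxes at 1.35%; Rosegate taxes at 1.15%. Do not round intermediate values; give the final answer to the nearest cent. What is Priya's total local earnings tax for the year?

Ashwell Borough, January 1 – August 30, 2030: 242 days → €55,500 × 1.35% × 242/365 = €496.7630
Rosegate, August 31 – December 31, 2030: 123 days → €55,500 × 1.15% × 123/365 = €215.0815
Total = €711.8445

€711.84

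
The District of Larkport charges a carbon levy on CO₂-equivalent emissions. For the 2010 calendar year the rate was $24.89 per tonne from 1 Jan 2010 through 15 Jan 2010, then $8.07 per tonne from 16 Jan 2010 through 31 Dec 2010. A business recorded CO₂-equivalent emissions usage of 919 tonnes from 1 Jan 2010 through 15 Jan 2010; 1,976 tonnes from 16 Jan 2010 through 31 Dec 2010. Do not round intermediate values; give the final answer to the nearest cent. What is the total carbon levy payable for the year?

1 Jan – 15 Jan 2010: 919 tonnes at $24.89/tonne → $22,873.91
16 Jan – 31 Dec 2010: 1,976 tonnes at $8.07/tonne → $15,946.32

$38,820.23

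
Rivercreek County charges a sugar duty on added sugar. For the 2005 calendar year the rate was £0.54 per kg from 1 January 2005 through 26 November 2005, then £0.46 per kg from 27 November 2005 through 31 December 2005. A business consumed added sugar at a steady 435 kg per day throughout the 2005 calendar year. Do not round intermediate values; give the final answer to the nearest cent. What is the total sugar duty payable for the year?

1 January – 26 November 2005: 330 days × 435 kg/day = 143,550 kg at £0.54/kg → £77517.00
27 November – 31 December 2005: 35 days × 435 kg/day = 15,225 kg at £0.46/kg → £7003.50

£84520.50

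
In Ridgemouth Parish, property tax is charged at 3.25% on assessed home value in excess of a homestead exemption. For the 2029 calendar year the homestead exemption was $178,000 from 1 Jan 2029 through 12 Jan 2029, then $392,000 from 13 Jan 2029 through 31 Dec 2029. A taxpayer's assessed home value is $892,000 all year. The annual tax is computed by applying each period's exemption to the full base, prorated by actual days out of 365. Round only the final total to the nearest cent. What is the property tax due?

$16,478.66

1 Jan – 12 Jan 2029: 12 days, exemption $178,000 → ($892,000 − $178,000) × 3.25% × 12/365 = $762.9041
13 Jan – 31 Dec 2029: 353 days, exemption $392,000 → ($892,000 − $392,000) × 3.25% × 353/365 = $15,715.7534
Total = $16,478.6575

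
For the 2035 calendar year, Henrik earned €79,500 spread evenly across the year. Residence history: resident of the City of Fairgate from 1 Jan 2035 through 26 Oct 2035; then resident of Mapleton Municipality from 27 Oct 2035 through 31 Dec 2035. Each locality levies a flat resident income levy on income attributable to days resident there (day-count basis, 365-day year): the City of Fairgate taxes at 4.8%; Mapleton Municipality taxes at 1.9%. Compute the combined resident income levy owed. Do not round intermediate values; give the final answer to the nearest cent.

The City of Fairgate, 1 Jan – 26 Oct 2035: 299 days → €79,500 × 4.8% × 299/365 = €3,125.9836
Mapleton Municipality, 27 Oct – 31 Dec 2035: 66 days → €79,500 × 1.9% × 66/365 = €273.1315
Total = €3,399.1151

€3,399.12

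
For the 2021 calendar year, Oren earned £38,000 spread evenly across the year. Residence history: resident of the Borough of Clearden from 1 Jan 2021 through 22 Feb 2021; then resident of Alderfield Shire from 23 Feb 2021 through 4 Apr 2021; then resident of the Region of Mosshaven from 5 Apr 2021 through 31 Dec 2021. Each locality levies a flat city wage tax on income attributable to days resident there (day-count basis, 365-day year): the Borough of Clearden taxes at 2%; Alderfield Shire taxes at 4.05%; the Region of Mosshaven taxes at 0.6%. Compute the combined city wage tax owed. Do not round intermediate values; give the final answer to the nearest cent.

£452.51

The Borough of Clearden, 1 Jan – 22 Feb 2021: 53 days → £38,000 × 2% × 53/365 = £110.3562
Alderfield Shire, 23 Feb – 4 Apr 2021: 41 days → £38,000 × 4.05% × 41/365 = £172.8740
The Region of Mosshaven, 5 Apr – 31 Dec 2021: 271 days → £38,000 × 0.6% × 271/365 = £169.2822
Total = £452.5123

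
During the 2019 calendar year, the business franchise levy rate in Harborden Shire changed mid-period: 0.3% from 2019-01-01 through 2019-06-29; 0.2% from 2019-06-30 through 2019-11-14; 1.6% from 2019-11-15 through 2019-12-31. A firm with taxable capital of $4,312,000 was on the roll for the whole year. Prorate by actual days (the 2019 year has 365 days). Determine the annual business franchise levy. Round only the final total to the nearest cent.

$18,523.88

2019-01-01 to 2019-06-29: 180 days at 0.3% → $4,312,000 × 0.3% × 180/365 = $6,379.3973
2019-06-30 to 2019-11-14: 138 days at 0.2% → $4,312,000 × 0.2% × 138/365 = $3,260.5808
2019-11-15 to 2019-12-31: 47 days at 1.6% → $4,312,000 × 1.6% × 47/365 = $8,883.9014
Total = $18,523.8795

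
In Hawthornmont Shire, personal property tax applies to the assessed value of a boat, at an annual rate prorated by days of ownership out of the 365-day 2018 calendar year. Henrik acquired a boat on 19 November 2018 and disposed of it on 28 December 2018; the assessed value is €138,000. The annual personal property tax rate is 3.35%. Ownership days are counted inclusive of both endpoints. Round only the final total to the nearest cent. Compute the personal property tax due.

€506.63

Days held (19 November – 28 December 2018): 40 out of 365
Tax = €138,000 × 3.35% × 40/365 = €506.6301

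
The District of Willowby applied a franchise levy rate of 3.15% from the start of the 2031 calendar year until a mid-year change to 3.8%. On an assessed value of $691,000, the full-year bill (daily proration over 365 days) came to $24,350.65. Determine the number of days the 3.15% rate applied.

Let d = days at the first rate; then 365 − d days at the second rate.
$691,000 × [3.15%·d + 3.8%·(365−d)] / 365 = $24,350.65
Solving gives d = 155, so the new rate took effect on June 5, 2031.

155 days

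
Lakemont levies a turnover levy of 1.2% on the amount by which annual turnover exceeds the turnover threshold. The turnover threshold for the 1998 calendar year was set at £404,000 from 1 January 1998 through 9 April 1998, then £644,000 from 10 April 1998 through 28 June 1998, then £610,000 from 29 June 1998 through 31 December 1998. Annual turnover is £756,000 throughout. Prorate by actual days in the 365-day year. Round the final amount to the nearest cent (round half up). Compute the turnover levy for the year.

£2,333.06

1 January – 9 April 1998: 99 days, exemption £404,000 → (£756,000 − £404,000) × 1.2% × 99/365 = £1,145.6877
10 April – 28 June 1998: 80 days, exemption £644,000 → (£756,000 − £644,000) × 1.2% × 80/365 = £294.5753
29 June – 31 December 1998: 186 days, exemption £610,000 → (£756,000 − £610,000) × 1.2% × 186/365 = £892.8000
Total = £2,333.0630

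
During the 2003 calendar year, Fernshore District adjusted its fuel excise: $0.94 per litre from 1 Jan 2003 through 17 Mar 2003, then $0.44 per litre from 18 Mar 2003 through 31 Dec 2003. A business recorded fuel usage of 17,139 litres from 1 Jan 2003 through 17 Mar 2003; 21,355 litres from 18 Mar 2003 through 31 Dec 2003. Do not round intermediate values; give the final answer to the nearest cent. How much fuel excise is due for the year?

1 Jan – 17 Mar 2003: 17,139 litres at $0.94/litre → $16,110.66
18 Mar – 31 Dec 2003: 21,355 litres at $0.44/litre → $9,396.20

$25,506.86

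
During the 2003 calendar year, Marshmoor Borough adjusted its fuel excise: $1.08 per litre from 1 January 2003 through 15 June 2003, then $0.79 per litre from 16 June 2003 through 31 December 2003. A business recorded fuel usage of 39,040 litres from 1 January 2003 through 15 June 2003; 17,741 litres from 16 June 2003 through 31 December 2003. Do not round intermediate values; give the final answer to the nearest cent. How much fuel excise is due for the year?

$56,178.59

1 January – 15 June 2003: 39,040 litres at $1.08/litre → $42,163.20
16 June – 31 December 2003: 17,741 litres at $0.79/litre → $14,015.39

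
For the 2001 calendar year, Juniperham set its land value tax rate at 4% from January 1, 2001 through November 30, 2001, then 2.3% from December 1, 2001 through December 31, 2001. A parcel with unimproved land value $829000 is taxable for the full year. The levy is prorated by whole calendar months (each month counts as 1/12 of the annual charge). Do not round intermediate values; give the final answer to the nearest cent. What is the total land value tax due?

January 1 – November 30, 2001: 11 months at 4% → $829000 × 4% × 11/12 = $30396.6667
December 1 – December 31, 2001: 1 month at 2.3% → $829000 × 2.3% × 1/12 = $1588.9167
Total = $31985.5833

$31985.58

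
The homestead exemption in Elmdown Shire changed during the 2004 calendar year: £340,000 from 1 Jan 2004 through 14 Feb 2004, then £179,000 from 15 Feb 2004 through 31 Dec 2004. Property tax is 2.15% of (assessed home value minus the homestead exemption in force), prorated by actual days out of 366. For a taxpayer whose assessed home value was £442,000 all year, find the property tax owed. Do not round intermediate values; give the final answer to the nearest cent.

£5,228.91

1 Jan – 14 Feb 2004: 45 days, exemption £340,000 → (£442,000 − £340,000) × 2.15% × 45/366 = £269.6311
15 Feb – 31 Dec 2004: 321 days, exemption £179,000 → (£442,000 − £179,000) × 2.15% × 321/366 = £4,959.2746
Total = £5,228.9057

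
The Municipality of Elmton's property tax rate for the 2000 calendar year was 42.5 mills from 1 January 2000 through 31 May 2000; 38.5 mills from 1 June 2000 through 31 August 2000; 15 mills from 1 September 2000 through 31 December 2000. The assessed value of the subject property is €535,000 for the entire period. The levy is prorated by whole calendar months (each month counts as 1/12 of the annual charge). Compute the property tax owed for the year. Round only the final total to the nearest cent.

1 January – 31 May 2000: 5 months at 42.5 mills → €535,000 × 4.25% × 5/12 = €9,473.9583
1 June – 31 August 2000: 3 months at 38.5 mills → €535,000 × 3.85% × 3/12 = €5,149.3750
1 September – 31 December 2000: 4 months at 15 mills → €535,000 × 1.5% × 4/12 = €2,675.0000
Total = €17,298.3333

€17,298.33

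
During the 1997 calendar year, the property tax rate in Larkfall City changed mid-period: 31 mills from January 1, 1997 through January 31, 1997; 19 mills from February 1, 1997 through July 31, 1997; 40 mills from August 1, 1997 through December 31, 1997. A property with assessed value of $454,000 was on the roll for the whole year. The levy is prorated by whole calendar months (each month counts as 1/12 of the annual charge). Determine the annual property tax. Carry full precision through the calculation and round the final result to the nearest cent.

$13,052.50

January 1 – January 31, 1997: 1 month at 31 mills → $454,000 × 3.1% × 1/12 = $1,172.8333
February 1 – July 31, 1997: 6 months at 19 mills → $454,000 × 1.9% × 6/12 = $4,313.0000
August 1 – December 31, 1997: 5 months at 40 mills → $454,000 × 4% × 5/12 = $7,566.6667
Total = $13,052.5000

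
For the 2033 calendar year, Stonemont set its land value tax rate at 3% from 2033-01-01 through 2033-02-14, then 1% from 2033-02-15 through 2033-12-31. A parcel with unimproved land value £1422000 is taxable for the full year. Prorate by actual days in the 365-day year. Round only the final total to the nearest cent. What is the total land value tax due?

2033-01-01 to 2033-02-14: 45 days at 3% → £1422000 × 3% × 45/365 = £5259.4521
2033-02-15 to 2033-12-31: 320 days at 1% → £1422000 × 1% × 320/365 = £12466.8493
Total = £17726.3014

£17726.30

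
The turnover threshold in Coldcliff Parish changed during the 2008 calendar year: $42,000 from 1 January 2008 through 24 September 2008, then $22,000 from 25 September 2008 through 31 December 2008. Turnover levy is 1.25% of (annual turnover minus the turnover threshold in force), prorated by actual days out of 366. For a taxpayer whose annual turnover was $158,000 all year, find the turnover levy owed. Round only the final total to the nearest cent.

$1,516.94

1 January – 24 September 2008: 268 days, exemption $42,000 → ($158,000 − $42,000) × 1.25% × 268/366 = $1,061.7486
25 September – 31 December 2008: 98 days, exemption $22,000 → ($158,000 − $22,000) × 1.25% × 98/366 = $455.1913
Total = $1,516.9399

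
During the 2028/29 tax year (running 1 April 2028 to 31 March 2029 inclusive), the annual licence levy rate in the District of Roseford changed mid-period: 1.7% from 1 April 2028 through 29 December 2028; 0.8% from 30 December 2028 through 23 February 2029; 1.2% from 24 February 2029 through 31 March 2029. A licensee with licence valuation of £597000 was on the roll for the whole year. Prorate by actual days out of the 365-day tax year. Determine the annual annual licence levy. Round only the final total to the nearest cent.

£9030.24

1 April – 29 December 2028: 273 days at 1.7% → £597000 × 1.7% × 273/365 = £7590.8959
30 December 2028 – 23 February 2029: 56 days at 0.8% → £597000 × 0.8% × 56/365 = £732.7562
24 February – 31 March 2029: 36 days at 1.2% → £597000 × 1.2% × 36/365 = £706.5863
Total = £9030.2384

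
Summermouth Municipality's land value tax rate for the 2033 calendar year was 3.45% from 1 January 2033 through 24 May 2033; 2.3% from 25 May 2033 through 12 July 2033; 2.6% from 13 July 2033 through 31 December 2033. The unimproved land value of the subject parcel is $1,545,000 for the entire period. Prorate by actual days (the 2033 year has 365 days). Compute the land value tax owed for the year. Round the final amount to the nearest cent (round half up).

1 January – 24 May 2033: 144 days at 3.45% → $1,545,000 × 3.45% × 144/365 = $21,028.9315
25 May – 12 July 2033: 49 days at 2.3% → $1,545,000 × 2.3% × 49/365 = $4,770.4521
13 July – 31 December 2033: 172 days at 2.6% → $1,545,000 × 2.6% × 172/365 = $18,929.4247
Total = $44,728.8082

$44,728.81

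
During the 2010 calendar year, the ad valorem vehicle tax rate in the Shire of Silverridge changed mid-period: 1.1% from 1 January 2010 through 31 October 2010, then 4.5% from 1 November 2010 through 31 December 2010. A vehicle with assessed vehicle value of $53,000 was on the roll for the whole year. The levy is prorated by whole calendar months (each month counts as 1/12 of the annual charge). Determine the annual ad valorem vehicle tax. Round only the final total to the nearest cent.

1 January – 31 October 2010: 10 months at 1.1% → $53,000 × 1.1% × 10/12 = $485.8333
1 November – 31 December 2010: 2 months at 4.5% → $53,000 × 4.5% × 2/12 = $397.5000
Total = $883.3333

$883.33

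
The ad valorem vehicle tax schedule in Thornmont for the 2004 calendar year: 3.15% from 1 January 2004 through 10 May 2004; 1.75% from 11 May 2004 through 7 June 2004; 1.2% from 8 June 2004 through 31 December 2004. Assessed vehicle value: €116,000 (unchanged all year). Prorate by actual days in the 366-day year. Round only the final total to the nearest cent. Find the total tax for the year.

€2,250.43

1 January – 10 May 2004: 131 days at 3.15% → €116,000 × 3.15% × 131/366 = €1,307.8525
11 May – 7 June 2004: 28 days at 1.75% → €116,000 × 1.75% × 28/366 = €155.3005
8 June – 31 December 2004: 207 days at 1.2% → €116,000 × 1.2% × 207/366 = €787.2787
Total = €2,250.4317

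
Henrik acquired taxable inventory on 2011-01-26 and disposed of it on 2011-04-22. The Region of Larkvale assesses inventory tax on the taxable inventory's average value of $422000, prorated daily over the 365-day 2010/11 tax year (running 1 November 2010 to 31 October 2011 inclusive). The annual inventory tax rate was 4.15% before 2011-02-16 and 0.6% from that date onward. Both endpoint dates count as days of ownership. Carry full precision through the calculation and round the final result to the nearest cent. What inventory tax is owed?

2011-01-26 to 2011-02-15: 21 days at 4.15% → $422000 × 4.15% × 21/365 = $1007.5973
2011-02-16 to 2011-04-22: 66 days at 0.6% → $422000 × 0.6% × 66/365 = $457.8411
Total = $1465.4384

$1465.44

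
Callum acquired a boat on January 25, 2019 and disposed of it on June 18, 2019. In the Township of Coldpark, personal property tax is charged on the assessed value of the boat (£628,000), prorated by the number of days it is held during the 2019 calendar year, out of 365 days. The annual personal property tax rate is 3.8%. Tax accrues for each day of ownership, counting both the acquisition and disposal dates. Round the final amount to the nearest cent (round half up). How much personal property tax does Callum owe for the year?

£9,480.22

Days held (January 25 – June 18, 2019): 145 out of 365
Tax = £628,000 × 3.8% × 145/365 = £9,480.2192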